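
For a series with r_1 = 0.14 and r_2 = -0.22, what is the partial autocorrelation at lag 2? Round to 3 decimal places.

φ_{22} = (r_2 − r_1²) / (1 − r_1²)
r_1² = (0.14)² = 0.0196
Numerator = -0.22 − 0.0196 = -0.2396; denominator = 1 − 0.0196 = 0.9804
φ_{22} = -0.2396 / 0.9804 = -0.244

-0.244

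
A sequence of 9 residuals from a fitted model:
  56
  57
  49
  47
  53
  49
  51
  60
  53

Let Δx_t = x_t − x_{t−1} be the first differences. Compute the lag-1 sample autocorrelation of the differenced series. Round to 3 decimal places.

-0.315

First differences Δx: 1, -8, -2, 6, -4, 2, 9, -7
Mean of differences = -0.3750
Numerator Σ(Δx_t−Δx̄)(Δx_{t+1}−Δx̄) = -80.0156
Denominator Σ(Δx_t−Δx̄)² = 253.8750
r_1(Δx) = -80.0156 / 253.8750 = -0.315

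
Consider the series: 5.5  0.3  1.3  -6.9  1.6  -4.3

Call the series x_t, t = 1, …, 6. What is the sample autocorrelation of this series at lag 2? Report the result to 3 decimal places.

0.343

Mean x̄ = (5.5 + 0.3 + 1.3 − 6.9 + 1.6 − 4.3)/6 = -0.4167
Deviations from mean: 5.9167, 0.7167, 1.7167, -6.4833, 2.0167, -3.8833
Σ(x_t−x̄)(x_{t+2}−x̄) = (10.1569) + (-4.6464) + (3.4619) + (25.1769) = 34.1494
Denominator Σ(x_t−x̄)² = 99.6483
r_2 = 34.1494 / 99.6483 = 0.343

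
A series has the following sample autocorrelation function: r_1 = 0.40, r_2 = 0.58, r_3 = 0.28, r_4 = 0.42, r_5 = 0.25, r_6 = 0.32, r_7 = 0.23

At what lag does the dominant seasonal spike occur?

The largest autocorrelation is r_2 = 0.58, with a weaker echo at lag 4 (0.42); the remaining lags stay at or below 0.40.
The dominant spike at lag 2 indicates a seasonal period of 2.

2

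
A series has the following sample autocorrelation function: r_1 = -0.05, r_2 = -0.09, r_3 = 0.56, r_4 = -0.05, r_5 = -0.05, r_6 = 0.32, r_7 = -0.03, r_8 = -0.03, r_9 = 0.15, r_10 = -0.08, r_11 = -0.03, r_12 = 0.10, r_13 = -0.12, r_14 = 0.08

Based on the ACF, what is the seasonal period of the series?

The largest autocorrelation is r_3 = 0.56, with weaker echoes at lags 6 (0.32) and 9 (0.15); the remaining lags stay at or below 0.10.
The dominant spike at lag 3 indicates a seasonal period of 3.

3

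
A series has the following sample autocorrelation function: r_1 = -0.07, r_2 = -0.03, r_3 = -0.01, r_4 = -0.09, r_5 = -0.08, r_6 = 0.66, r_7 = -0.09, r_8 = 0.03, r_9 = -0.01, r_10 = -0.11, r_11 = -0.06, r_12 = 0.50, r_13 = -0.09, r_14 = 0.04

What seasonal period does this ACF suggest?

The largest autocorrelation is r_6 = 0.66, with a weaker echo at lag 12 (0.50); the remaining lags stay at or below 0.04.
The dominant spike at lag 6 indicates a seasonal period of 6.

6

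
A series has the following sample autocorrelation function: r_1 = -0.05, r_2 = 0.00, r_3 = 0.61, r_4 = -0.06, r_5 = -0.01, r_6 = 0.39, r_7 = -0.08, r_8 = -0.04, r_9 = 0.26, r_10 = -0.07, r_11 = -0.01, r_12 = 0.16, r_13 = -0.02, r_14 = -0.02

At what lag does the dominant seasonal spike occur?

The largest autocorrelation is r_3 = 0.61, with weaker echoes at lags 6 (0.39), 9 (0.26) and 12 (0.16); the remaining lags stay at or below 0.00.
The dominant spike at lag 3 indicates a seasonal period of 3.

3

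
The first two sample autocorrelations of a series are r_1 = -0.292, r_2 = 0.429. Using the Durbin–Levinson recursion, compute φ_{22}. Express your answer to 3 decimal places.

φ_{22} = (r_2 − r_1²) / (1 − r_1²)
r_1² = (-0.292)² = 0.085264
Numerator = 0.429 − 0.0853 = 0.3437; denominator = 1 − 0.0853 = 0.9147
φ_{22} = 0.3437 / 0.9147 = 0.376

0.376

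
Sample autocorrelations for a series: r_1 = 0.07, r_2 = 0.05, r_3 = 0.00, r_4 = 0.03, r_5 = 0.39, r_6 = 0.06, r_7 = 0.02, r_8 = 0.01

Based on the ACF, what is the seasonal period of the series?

5

The largest autocorrelation is r_5 = 0.39; the remaining lags stay at or below 0.07.
The dominant spike at lag 5 indicates a seasonal period of 5.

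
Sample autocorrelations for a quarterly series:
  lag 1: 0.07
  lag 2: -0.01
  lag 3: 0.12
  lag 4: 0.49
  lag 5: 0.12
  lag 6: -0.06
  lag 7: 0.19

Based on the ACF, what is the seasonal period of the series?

The largest autocorrelation is r_4 = 0.49; the remaining lags stay at or below 0.19.
The dominant spike at lag 4 indicates a seasonal period of 4.

4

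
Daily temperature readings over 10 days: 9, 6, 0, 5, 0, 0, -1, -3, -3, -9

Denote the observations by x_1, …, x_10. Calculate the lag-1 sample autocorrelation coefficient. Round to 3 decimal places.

0.380

Mean x̄ = (9 + 6 + 0 + 5 + 0 + 0 − 1 − 3 − 3 − 9)/10 = 0.4000
Numerator Σ_{t=1}^{9}(x_t−x̄)(x_{t+1}−x̄) = 91.2400
Denominator Σ(x_t−x̄)² = 240.4000
r_1 = 91.2400 / 240.4000 = 0.380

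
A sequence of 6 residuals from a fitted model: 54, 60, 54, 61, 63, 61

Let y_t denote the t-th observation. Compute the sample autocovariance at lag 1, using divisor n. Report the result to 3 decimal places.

Mean ȳ = (54 + 60 + 54 + 61 + 63 + 61)/6 = 58.8333
Σ_{t=1}^{5}(y_t−ȳ)(y_{t+1}−ȳ) = -3.6944
γ_1 = -3.6944 / 6 = -0.616

-0.616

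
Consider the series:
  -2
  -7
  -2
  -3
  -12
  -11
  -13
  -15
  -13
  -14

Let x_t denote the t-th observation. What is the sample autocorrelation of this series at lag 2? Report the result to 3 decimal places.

0.400

Mean x̄ = (-2 − 7 − 2 − 3 − 12 − 11 − 13 − 15 − 13 − 14)/10 = -9.2000
Numerator Σ_{t=1}^{8}(x_t−x̄)(x_{t+2}−x̄) = 97.5200
Denominator Σ(x_t−x̄)² = 243.6000
r_2 = 97.5200 / 243.6000 = 0.400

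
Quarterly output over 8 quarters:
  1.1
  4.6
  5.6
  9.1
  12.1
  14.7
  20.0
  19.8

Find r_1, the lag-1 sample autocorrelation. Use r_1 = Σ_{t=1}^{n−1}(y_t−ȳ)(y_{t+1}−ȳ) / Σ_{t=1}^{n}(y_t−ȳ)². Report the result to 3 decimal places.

0.645

Mean ȳ = (1.1 + 4.6 + 5.6 + 9.1 + 12.1 + 14.7 + 20.0 + 19.8)/8 = 10.8750
Deviations from mean: -9.7750, -6.2750, -5.2750, -1.7750, 1.2250, 3.8250, 9.1250, 8.9250
Numerator Σ_{t=1}^{7}(y_t−ȳ)(y_{t+1}−ȳ) = 222.6569
Denominator Σ(y_t−ȳ)² = 344.9550
r_1 = 222.6569 / 344.9550 = 0.645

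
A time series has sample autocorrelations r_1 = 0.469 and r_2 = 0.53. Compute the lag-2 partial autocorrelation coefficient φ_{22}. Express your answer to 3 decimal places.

φ_{22} = (r_2 − r_1²) / (1 − r_1²)
r_1² = (0.469)² = 0.219961
Numerator = 0.53 − 0.2200 = 0.3100; denominator = 1 − 0.2200 = 0.7800
φ_{22} = 0.3100 / 0.7800 = 0.397

0.397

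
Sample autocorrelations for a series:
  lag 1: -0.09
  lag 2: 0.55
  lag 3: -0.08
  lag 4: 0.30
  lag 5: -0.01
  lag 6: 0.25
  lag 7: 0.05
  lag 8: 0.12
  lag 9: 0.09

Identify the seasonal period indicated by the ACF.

The largest autocorrelation is r_2 = 0.55, with weaker echoes at lags 4 (0.30) and 6 (0.25); the remaining lags stay at or below 0.12.
The dominant spike at lag 2 indicates a seasonal period of 2.

2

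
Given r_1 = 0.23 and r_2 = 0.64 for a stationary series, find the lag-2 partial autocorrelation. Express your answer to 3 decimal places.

φ_{22} = (r_2 − r_1²) / (1 − r_1²)
r_1² = (0.23)² = 0.0529
Numerator = 0.64 − 0.0529 = 0.5871; denominator = 1 − 0.0529 = 0.9471
φ_{22} = 0.5871 / 0.9471 = 0.620

0.620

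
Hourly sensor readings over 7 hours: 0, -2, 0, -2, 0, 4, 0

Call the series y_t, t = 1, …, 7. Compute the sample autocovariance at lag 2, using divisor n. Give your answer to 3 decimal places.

-0.571

Mean ȳ = (0 − 2 + 0 − 2 + 0 + 4 + 0)/7 = 0.0000
Deviations: 0.0000, -2.0000, 0.0000, -2.0000, 0.0000, 4.0000, 0.0000
Σ_{t=1}^{5}(y_t−ȳ)(y_{t+2}−ȳ) = -4.0000
γ_2 = -4.0000 / 7 = -0.571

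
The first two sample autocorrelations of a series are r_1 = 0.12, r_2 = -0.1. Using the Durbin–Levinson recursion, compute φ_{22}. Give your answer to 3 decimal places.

-0.116

φ_{22} = (r_2 − r_1²) / (1 − r_1²)
r_1² = (0.12)² = 0.0144
Numerator = -0.1 − 0.0144 = -0.1144; denominator = 1 − 0.0144 = 0.9856
φ_{22} = -0.1144 / 0.9856 = -0.116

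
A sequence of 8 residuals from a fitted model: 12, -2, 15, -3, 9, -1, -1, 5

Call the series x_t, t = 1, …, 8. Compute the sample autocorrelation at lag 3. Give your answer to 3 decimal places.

Mean x̄ = (12 − 2 + 15 − 3 + 9 − 1 − 1 + 5)/8 = 4.2500
Deviations from mean: 7.7500, -6.2500, 10.7500, -7.2500, 4.7500, -5.2500, -5.2500, 0.7500
Σ(x_t−x̄)(x_{t+3}−x̄) = (-56.1875) + (-29.6875) + (-56.4375) + (38.0625) + (3.5625) = -100.6875
Denominator Σ(x_t−x̄)² = 345.5000
r_3 = -100.6875 / 345.5000 = -0.291

-0.291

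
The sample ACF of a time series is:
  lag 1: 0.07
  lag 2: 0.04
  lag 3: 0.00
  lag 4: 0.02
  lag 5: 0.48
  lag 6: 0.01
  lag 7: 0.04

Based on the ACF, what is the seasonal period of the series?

The largest autocorrelation is r_5 = 0.48; the remaining lags stay at or below 0.07.
The dominant spike at lag 5 indicates a seasonal period of 5.

5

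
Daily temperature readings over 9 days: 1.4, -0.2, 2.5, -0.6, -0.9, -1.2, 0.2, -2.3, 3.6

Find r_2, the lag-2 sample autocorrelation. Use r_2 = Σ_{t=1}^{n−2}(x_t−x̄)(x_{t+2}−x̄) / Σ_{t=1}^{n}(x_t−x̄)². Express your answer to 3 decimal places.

0.184

Mean x̄ = (1.4 − 0.2 + 2.5 − 0.6 − 0.9 − 1.2 + 0.2 − 2.3 + 3.6)/9 = 0.2778
Numerator Σ_{t=1}^{7}(x_t−x̄)(x_{t+2}−x̄) = 5.2357
Denominator Σ(x_t−x̄)² = 28.4556
r_2 = 5.2357 / 28.4556 = 0.184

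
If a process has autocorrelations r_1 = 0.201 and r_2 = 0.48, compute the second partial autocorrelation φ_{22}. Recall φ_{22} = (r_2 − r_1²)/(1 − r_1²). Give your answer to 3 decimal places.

0.458

φ_{22} = (r_2 − r_1²) / (1 − r_1²)
r_1² = (0.201)² = 0.040401
Numerator = 0.48 − 0.0404 = 0.4396; denominator = 1 − 0.0404 = 0.9596
φ_{22} = 0.4396 / 0.9596 = 0.458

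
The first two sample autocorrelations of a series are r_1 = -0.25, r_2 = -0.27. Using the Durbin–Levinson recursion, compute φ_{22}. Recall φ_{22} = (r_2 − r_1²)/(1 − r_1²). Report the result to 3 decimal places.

φ_{22} = (r_2 − r_1²) / (1 − r_1²)
r_1² = (-0.25)² = 0.0625
Numerator = -0.27 − 0.0625 = -0.3325; denominator = 1 − 0.0625 = 0.9375
φ_{22} = -0.3325 / 0.9375 = -0.355

-0.355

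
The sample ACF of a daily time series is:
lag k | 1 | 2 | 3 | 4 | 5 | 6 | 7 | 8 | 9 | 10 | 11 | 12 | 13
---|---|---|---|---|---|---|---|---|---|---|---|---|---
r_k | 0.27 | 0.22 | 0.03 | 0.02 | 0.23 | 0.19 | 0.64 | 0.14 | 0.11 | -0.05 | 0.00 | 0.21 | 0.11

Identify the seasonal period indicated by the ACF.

7

The largest autocorrelation is r_7 = 0.64; the remaining lags stay at or below 0.27. The elevated value at lag 1 (0.27), dropping to 0.22 at lag 2, reflects decaying short-term dependence rather than seasonality.
The dominant spike at lag 7 indicates a seasonal period of 7.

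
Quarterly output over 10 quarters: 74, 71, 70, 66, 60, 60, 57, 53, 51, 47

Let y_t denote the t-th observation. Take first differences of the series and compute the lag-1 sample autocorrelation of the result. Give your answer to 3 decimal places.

-0.385

First differences Δy: -3, -1, -4, -6, 0, -3, -4, -2, -4
Mean of differences = -3.0000
Numerator Σ(Δy_t−Δȳ)(Δy_{t+1}−Δȳ) = -10.0000
Denominator Σ(Δy_t−Δȳ)² = 26.0000
r_1(Δy) = -10.0000 / 26.0000 = -0.385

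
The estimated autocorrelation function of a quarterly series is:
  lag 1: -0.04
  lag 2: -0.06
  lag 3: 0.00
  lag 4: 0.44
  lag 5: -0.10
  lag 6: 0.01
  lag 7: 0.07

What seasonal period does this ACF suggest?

The largest autocorrelation is r_4 = 0.44; the remaining lags stay at or below 0.07.
The dominant spike at lag 4 indicates a seasonal period of 4.

4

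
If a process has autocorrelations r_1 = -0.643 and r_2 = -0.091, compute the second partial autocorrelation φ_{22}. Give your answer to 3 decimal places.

-0.860

φ_{22} = (r_2 − r_1²) / (1 − r_1²)
r_1² = (-0.643)² = 0.413449
Numerator = -0.091 − 0.4134 = -0.5044; denominator = 1 − 0.4134 = 0.5866
φ_{22} = -0.5044 / 0.5866 = -0.860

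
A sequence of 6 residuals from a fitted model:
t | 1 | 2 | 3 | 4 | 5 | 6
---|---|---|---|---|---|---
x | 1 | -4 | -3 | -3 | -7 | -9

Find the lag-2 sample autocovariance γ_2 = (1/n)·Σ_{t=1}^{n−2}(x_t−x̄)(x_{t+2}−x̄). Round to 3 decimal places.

-0.454

Mean x̄ = (1 − 4 − 3 − 3 − 7 − 9)/6 = -4.1667
Σ_{t=1}^{4}(x_t−x̄)(x_{t+2}−x̄) = -2.7222
γ_2 = -2.7222 / 6 = -0.454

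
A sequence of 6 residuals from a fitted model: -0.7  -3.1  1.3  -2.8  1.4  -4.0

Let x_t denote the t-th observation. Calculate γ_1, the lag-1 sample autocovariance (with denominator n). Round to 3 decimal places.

Mean x̄ = (-0.7 − 3.1 + 1.3 − 2.8 + 1.4 − 4.0)/6 = -1.3167
Deviations: 0.6167, -1.7833, 2.6167, -1.4833, 2.7167, -2.6833
Σ_{t=1}^{5}(x_t−x̄)(x_{t+1}−x̄) = -20.9669
γ_1 = -20.9669 / 6 = -3.494

-3.494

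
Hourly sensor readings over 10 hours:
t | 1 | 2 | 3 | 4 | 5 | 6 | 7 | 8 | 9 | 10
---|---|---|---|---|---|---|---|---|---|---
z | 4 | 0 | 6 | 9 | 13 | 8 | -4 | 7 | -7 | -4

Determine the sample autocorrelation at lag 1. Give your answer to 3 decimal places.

Mean z̄ = (4 + 0 + 6 + 9 + 13 + 8 − 4 + 7 − 7 − 4)/10 = 3.2000
Numerator Σ_{t=1}^{9}(z_t−z̄)(z_{t+1}−z̄) = 81.3600
Denominator Σ(z_t−z̄)² = 393.6000
r_1 = 81.3600 / 393.6000 = 0.207

0.207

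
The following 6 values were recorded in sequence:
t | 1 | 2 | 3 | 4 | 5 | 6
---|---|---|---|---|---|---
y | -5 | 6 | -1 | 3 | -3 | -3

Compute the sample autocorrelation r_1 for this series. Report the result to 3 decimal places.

Mean ȳ = (-5 + 6 − 1 + 3 − 3 − 3)/6 = -0.5000
Deviations from mean: -4.5000, 6.5000, -0.5000, 3.5000, -2.5000, -2.5000
Σ(y_t−ȳ)(y_{t+1}−ȳ) = (-29.2500) + (-3.2500) + (-1.7500) + (-8.7500) + (6.2500) = -36.7500
Denominator Σ(y_t−ȳ)² = 87.5000
r_1 = -36.7500 / 87.5000 = -0.420

-0.420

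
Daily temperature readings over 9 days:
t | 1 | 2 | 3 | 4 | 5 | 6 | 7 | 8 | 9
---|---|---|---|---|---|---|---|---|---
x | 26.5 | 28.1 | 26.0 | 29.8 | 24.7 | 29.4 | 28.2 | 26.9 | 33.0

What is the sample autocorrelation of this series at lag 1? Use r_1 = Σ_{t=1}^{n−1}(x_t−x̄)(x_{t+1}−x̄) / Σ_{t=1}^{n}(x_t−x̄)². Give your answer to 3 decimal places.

-0.407

Mean x̄ = (26.5 + 28.1 + 26.0 + 29.8 + 24.7 + 29.4 + 28.2 + 26.9 + 33.0)/9 = 28.0667
Numerator Σ_{t=1}^{8}(x_t−x̄)(x_{t+1}−x̄) = -19.7611
Denominator Σ(x_t−x̄)² = 48.5600
r_1 = -19.7611 / 48.5600 = -0.407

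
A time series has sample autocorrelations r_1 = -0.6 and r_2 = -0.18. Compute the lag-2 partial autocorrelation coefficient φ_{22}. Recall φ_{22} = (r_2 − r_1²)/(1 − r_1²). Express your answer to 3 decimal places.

-0.844

φ_{22} = (r_2 − r_1²) / (1 − r_1²)
r_1² = (-0.6)² = 0.36
Numerator = -0.18 − 0.3600 = -0.5400; denominator = 1 − 0.3600 = 0.6400
φ_{22} = -0.5400 / 0.6400 = -0.844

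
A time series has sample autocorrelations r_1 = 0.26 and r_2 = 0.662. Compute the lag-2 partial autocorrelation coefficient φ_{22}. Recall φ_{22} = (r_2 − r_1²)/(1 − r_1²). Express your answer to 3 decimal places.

0.637

φ_{22} = (r_2 − r_1²) / (1 − r_1²)
r_1² = (0.26)² = 0.0676
Numerator = 0.662 − 0.0676 = 0.5944; denominator = 1 − 0.0676 = 0.9324
φ_{22} = 0.5944 / 0.9324 = 0.637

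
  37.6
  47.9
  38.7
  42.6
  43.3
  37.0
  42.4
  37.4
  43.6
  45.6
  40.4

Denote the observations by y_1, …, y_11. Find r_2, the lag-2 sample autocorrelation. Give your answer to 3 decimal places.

Mean ȳ = (37.6 + 47.9 + 38.7 + 42.6 + 43.3 + 37.0 + 42.4 + 37.4 + 43.6 + 45.6 + 40.4)/11 = 41.5000
Numerator Σ_{t=1}^{9}(y_t−ȳ)(y_{t+2}−ȳ) = 10.8100
Denominator Σ(y_t−ȳ)² = 128.7600
r_2 = 10.8100 / 128.7600 = 0.084

0.084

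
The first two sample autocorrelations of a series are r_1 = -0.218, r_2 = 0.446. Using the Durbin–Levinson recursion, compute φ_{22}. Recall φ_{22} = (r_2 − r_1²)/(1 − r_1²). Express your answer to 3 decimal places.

0.418

φ_{22} = (r_2 − r_1²) / (1 − r_1²)
r_1² = (-0.218)² = 0.047524
Numerator = 0.446 − 0.0475 = 0.3985; denominator = 1 − 0.0475 = 0.9525
φ_{22} = 0.3985 / 0.9525 = 0.418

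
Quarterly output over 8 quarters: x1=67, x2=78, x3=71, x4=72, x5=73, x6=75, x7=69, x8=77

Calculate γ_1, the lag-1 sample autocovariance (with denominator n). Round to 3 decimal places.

-7.758

Mean x̄ = (67 + 78 + 71 + 72 + 73 + 75 + 69 + 77)/8 = 72.7500
Deviations: -5.7500, 5.2500, -1.7500, -0.7500, 0.2500, 2.2500, -3.7500, 4.2500
Σ_{t=1}^{7}(x_t−x̄)(x_{t+1}−x̄) = -62.0625
γ_1 = -62.0625 / 8 = -7.758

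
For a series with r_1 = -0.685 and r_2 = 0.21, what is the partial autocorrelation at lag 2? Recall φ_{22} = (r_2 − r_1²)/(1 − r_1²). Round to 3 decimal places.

-0.488

φ_{22} = (r_2 − r_1²) / (1 − r_1²)
r_1² = (-0.685)² = 0.469225
Numerator = 0.21 − 0.4692 = -0.2592; denominator = 1 − 0.4692 = 0.5308
φ_{22} = -0.2592 / 0.5308 = -0.488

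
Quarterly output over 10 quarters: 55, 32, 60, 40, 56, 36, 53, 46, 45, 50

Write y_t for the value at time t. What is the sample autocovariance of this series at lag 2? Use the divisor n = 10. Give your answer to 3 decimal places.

45.012

Mean ȳ = (55 + 32 + 60 + 40 + 56 + 36 + 53 + 46 + 45 + 50)/10 = 47.3000
Σ_{t=1}^{8}(y_t−ȳ)(y_{t+2}−ȳ) = 450.1200
γ_2 = 450.1200 / 10 = 45.012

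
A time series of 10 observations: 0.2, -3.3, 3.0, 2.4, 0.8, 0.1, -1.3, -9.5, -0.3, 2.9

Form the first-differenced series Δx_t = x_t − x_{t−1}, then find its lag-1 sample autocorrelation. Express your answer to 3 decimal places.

-0.267

First differences Δx: -3.5, 6.3, -0.6, -1.6, -0.7, -1.4, -8.2, 9.2, 3.2
Mean of differences = 0.3000
Numerator Σ(Δx_t−Δx̄)(Δx_{t+1}−Δx̄) = -58.2800
Denominator Σ(Δx_t−Δx̄)² = 218.6200
r_1(Δx) = -58.2800 / 218.6200 = -0.267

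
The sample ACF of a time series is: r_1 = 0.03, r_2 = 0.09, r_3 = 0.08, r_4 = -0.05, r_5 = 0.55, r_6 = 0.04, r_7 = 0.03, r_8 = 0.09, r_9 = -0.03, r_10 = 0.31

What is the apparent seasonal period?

5

The largest autocorrelation is r_5 = 0.55, with a weaker echo at lag 10 (0.31); the remaining lags stay at or below 0.09.
The dominant spike at lag 5 indicates a seasonal period of 5.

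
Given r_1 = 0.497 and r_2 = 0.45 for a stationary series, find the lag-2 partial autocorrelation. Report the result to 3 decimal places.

0.270

φ_{22} = (r_2 − r_1²) / (1 − r_1²)
r_1² = (0.497)² = 0.247009
Numerator = 0.45 − 0.2470 = 0.2030; denominator = 1 − 0.2470 = 0.7530
φ_{22} = 0.2030 / 0.7530 = 0.270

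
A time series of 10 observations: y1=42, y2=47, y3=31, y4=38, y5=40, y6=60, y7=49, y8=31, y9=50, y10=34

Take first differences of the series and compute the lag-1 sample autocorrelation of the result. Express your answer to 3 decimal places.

-0.450

First differences Δy: 5, -16, 7, 2, 20, -11, -18, 19, -16
Mean of differences = -0.8889
Numerator Σ(Δy_t−Δȳ)(Δy_{t+1}−Δȳ) = -804.1235
Denominator Σ(Δy_t−Δȳ)² = 1788.8889
r_1(Δy) = -804.1235 / 1788.8889 = -0.450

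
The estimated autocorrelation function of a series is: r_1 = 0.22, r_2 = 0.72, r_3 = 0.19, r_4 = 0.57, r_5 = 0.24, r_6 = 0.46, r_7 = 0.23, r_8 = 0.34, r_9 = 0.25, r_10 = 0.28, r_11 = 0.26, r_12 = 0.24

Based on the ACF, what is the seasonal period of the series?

2

The largest autocorrelation is r_2 = 0.72, with weaker echoes at lags 4 (0.57), 6 (0.46), 8 (0.34) and 10 (0.28); the remaining lags stay at or below 0.26.
The dominant spike at lag 2 indicates a seasonal period of 2.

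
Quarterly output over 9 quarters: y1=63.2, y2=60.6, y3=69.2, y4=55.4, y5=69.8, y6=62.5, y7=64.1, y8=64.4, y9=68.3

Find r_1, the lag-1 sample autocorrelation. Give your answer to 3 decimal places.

-0.695

Mean ȳ = (63.2 + 60.6 + 69.2 + 55.4 + 69.8 + 62.5 + 64.1 + 64.4 + 68.3)/9 = 64.1667
Numerator Σ_{t=1}^{8}(y_t−ȳ)(y_{t+1}−ȳ) = -116.3444
Denominator Σ(y_t−ȳ)² = 167.5000
r_1 = -116.3444 / 167.5000 = -0.695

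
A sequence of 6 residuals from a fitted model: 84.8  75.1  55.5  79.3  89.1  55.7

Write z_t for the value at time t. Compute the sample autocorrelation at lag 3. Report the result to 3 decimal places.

Mean z̄ = (84.8 + 75.1 + 55.5 + 79.3 + 89.1 + 55.7)/6 = 73.2500
Numerator Σ_{t=1}^{3}(z_t−z̄)(z_{t+3}−z̄) = 410.7125
Denominator Σ(z_t−z̄)² = 1047.7150
r_3 = 410.7125 / 1047.7150 = 0.392

0.392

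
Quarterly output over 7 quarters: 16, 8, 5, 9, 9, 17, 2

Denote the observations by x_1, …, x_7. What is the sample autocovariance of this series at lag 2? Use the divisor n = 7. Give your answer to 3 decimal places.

-3.808

Mean x̄ = (16 + 8 + 5 + 9 + 9 + 17 + 2)/7 = 9.4286
Deviations: 6.5714, -1.4286, -4.4286, -0.4286, -0.4286, 7.5714, -7.4286
Σ_{t=1}^{5}(x_t−x̄)(x_{t+2}−x̄) = -26.6531
γ_2 = -26.6531 / 7 = -3.808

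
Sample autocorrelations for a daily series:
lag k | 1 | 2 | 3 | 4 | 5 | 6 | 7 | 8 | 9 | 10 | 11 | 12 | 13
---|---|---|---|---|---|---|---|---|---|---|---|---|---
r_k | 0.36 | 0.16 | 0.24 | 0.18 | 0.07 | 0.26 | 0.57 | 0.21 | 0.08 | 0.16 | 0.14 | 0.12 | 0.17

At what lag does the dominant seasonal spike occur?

The largest autocorrelation is r_7 = 0.57; the remaining lags stay at or below 0.36. The elevated value at lag 1 (0.36), dropping to 0.16 at lag 2, reflects decaying short-term dependence rather than seasonality.
The dominant spike at lag 7 indicates a seasonal period of 7.

7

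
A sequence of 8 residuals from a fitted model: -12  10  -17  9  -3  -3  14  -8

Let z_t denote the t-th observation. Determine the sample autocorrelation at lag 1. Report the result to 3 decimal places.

-0.687

Mean z̄ = (-12 + 10 − 17 + 9 − 3 − 3 + 14 − 8)/8 = -1.2500
Σ(z_t−z̄)(z_{t+1}−z̄) = (-120.9375) + (-177.1875) + (-161.4375) + (-17.9375) + (3.0625) + (-26.6875) + (-102.9375) = -604.0625
Denominator Σ(z_t−z̄)² = 879.5000
r_1 = -604.0625 / 879.5000 = -0.687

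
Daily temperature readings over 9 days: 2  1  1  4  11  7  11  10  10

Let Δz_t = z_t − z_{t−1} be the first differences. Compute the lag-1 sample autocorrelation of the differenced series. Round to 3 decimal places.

-0.440

First differences Δz: -1, 0, 3, 7, -4, 4, -1, 0
Mean of differences = 1.0000
Numerator Σ(Δz_t−Δz̄)(Δz_{t+1}−Δz̄) = -37.0000
Denominator Σ(Δz_t−Δz̄)² = 84.0000
r_1(Δz) = -37.0000 / 84.0000 = -0.440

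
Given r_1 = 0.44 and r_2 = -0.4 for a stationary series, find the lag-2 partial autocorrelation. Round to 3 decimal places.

φ_{22} = (r_2 − r_1²) / (1 − r_1²)
r_1² = (0.44)² = 0.1936
Numerator = -0.4 − 0.1936 = -0.5936; denominator = 1 − 0.1936 = 0.8064
φ_{22} = -0.5936 / 0.8064 = -0.736

-0.736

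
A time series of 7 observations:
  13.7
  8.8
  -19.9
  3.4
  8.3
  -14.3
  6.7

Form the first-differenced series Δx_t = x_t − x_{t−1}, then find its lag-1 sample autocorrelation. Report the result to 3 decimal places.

First differences Δx: -4.9, -28.7, 23.3, 4.9, -22.6, 21.0
Mean of differences = -1.1667
Numerator Σ(Δx_t−Δx̄)(Δx_{t+1}−Δx̄) = -1027.5611
Denominator Σ(Δx_t−Δx̄)² = 2358.1933
r_1(Δx) = -1027.5611 / 2358.1933 = -0.436

-0.436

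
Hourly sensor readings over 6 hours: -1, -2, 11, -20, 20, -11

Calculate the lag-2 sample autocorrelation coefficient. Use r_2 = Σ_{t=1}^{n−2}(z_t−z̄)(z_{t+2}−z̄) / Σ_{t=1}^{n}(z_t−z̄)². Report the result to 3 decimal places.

0.444

Mean z̄ = (-1 − 2 + 11 − 20 + 20 − 11)/6 = -0.5000
Deviations from mean: -0.5000, -1.5000, 11.5000, -19.5000, 20.5000, -10.5000
Numerator Σ_{t=1}^{4}(z_t−z̄)(z_{t+2}−z̄) = 464.0000
Denominator Σ(z_t−z̄)² = 1045.5000
r_2 = 464.0000 / 1045.5000 = 0.444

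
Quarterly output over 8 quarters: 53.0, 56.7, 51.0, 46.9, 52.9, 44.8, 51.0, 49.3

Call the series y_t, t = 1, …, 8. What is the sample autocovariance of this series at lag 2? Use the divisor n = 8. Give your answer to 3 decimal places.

Mean ȳ = (53.0 + 56.7 + 51.0 + 46.9 + 52.9 + 44.8 + 51.0 + 49.3)/8 = 50.7000
Σ_{t=1}^{6}(y_t−ȳ)(y_{t+2}−ȳ) = 9.8900
γ_2 = 9.8900 / 8 = 1.236

1.236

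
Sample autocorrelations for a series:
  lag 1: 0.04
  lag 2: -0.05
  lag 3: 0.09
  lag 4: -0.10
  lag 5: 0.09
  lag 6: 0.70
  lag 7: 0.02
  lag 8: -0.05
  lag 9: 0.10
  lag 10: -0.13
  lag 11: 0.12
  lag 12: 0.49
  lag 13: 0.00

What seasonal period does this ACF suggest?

6

The largest autocorrelation is r_6 = 0.70, with a weaker echo at lag 12 (0.49); the remaining lags stay at or below 0.12.
The dominant spike at lag 6 indicates a seasonal period of 6.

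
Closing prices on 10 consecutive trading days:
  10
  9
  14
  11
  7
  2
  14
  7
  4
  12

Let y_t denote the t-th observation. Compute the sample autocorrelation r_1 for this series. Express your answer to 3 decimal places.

-0.205

Mean ȳ = (10 + 9 + 14 + 11 + 7 + 2 + 14 + 7 + 4 + 12)/10 = 9.0000
Numerator Σ_{t=1}^{9}(y_t−ȳ)(y_{t+1}−ȳ) = -30.0000
Denominator Σ(y_t−ȳ)² = 146.0000
r_1 = -30.0000 / 146.0000 = -0.205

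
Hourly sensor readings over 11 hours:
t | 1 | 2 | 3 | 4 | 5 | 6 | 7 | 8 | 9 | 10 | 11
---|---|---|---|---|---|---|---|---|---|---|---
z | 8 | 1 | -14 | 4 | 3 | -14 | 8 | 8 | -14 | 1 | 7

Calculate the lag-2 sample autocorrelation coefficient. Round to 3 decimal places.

-0.584

Mean z̄ = (8 + 1 − 14 + 4 + 3 − 14 + 8 + 8 − 14 + 1 + 7)/11 = -0.1818
Numerator Σ_{t=1}^{9}(z_t−z̄)(z_{t+2}−z̄) = -499.5207
Denominator Σ(z_t−z̄)² = 855.6364
r_2 = -499.5207 / 855.6364 = -0.584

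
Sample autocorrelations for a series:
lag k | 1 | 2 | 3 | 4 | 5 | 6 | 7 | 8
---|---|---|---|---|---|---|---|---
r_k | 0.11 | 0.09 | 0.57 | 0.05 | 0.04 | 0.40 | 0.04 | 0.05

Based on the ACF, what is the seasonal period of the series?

The largest autocorrelation is r_3 = 0.57, with a weaker echo at lag 6 (0.40); the remaining lags stay at or below 0.11.
The dominant spike at lag 3 indicates a seasonal period of 3.

3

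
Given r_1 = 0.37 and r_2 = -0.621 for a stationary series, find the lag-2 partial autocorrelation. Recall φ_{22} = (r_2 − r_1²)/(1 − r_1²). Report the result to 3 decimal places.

φ_{22} = (r_2 − r_1²) / (1 − r_1²)
r_1² = (0.37)² = 0.1369
Numerator = -0.621 − 0.1369 = -0.7579; denominator = 1 − 0.1369 = 0.8631
φ_{22} = -0.7579 / 0.8631 = -0.878

-0.878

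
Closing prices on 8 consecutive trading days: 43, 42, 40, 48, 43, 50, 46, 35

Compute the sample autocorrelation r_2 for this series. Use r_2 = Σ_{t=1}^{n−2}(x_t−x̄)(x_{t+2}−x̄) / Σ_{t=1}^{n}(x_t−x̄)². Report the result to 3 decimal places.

Mean x̄ = (43 + 42 + 40 + 48 + 43 + 50 + 46 + 35)/8 = 43.3750
Deviations from mean: -0.3750, -1.3750, -3.3750, 4.6250, -0.3750, 6.6250, 2.6250, -8.3750
Σ(x_t−x̄)(x_{t+2}−x̄) = (1.2656) + (-6.3594) + (1.2656) + (30.6406) + (-0.9844) + (-55.4844) = -29.6563
Denominator Σ(x_t−x̄)² = 155.8750
r_2 = -29.6563 / 155.8750 = -0.190

-0.190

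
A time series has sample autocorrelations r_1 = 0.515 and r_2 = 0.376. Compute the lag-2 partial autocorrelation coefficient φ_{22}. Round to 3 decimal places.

0.151

φ_{22} = (r_2 − r_1²) / (1 − r_1²)
r_1² = (0.515)² = 0.265225
Numerator = 0.376 − 0.2652 = 0.1108; denominator = 1 − 0.2652 = 0.7348
φ_{22} = 0.1108 / 0.7348 = 0.151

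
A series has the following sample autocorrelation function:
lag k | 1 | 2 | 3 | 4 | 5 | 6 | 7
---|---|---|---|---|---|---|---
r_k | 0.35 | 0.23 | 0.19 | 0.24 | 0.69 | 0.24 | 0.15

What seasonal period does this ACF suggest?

The largest autocorrelation is r_5 = 0.69; the remaining lags stay at or below 0.35. The elevated value at lag 1 (0.35), dropping to 0.23 at lag 2, reflects decaying short-term dependence rather than seasonality.
The dominant spike at lag 5 indicates a seasonal period of 5.

5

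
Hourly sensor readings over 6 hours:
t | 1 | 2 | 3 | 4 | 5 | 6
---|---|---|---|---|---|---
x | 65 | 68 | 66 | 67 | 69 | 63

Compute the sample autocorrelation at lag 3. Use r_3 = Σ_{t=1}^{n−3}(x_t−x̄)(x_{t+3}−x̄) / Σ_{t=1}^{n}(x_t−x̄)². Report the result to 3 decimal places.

Mean x̄ = (65 + 68 + 66 + 67 + 69 + 63)/6 = 66.3333
Deviations from mean: -1.3333, 1.6667, -0.3333, 0.6667, 2.6667, -3.3333
Σ(x_t−x̄)(x_{t+3}−x̄) = (-0.8889) + (4.4444) + (1.1111) = 4.6667
Denominator Σ(x_t−x̄)² = 23.3333
r_3 = 4.6667 / 23.3333 = 0.200

0.200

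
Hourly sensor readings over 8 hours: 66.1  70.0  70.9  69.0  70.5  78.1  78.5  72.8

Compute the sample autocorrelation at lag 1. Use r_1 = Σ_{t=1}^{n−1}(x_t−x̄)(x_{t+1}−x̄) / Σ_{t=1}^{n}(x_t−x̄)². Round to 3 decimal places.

Mean x̄ = (66.1 + 70.0 + 70.9 + 69.0 + 70.5 + 78.1 + 78.5 + 72.8)/8 = 71.9875
Deviations from mean: -5.8875, -1.9875, -1.0875, -2.9875, -1.4875, 6.1125, 6.5125, 0.8125
Numerator Σ_{t=1}^{7}(x_t−x̄)(x_{t+1}−x̄) = 57.5623
Denominator Σ(x_t−x̄)² = 131.3688
r_1 = 57.5623 / 131.3688 = 0.438

0.438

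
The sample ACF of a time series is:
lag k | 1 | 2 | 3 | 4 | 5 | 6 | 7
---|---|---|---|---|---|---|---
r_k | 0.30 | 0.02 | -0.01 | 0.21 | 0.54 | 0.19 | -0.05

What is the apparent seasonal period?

5

The largest autocorrelation is r_5 = 0.54; the remaining lags stay at or below 0.30. The elevated value at lag 1 (0.30), dropping to 0.02 at lag 2, reflects decaying short-term dependence rather than seasonality.
The dominant spike at lag 5 indicates a seasonal period of 5.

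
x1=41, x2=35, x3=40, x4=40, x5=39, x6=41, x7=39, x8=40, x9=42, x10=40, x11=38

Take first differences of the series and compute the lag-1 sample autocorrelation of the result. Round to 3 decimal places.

-0.421

First differences Δx: -6, 5, 0, -1, 2, -2, 1, 2, -2, -2
Mean of differences = -0.3000
Numerator Σ(Δx_t−Δx̄)(Δx_{t+1}−Δx̄) = -34.5900
Denominator Σ(Δx_t−Δx̄)² = 82.1000
r_1(Δx) = -34.5900 / 82.1000 = -0.421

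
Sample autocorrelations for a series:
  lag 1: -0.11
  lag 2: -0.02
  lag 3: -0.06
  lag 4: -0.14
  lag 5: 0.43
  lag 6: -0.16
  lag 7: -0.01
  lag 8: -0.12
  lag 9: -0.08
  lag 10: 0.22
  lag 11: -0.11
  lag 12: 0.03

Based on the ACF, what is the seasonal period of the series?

5

The largest autocorrelation is r_5 = 0.43, with a weaker echo at lag 10 (0.22); the remaining lags stay at or below 0.03.
The dominant spike at lag 5 indicates a seasonal period of 5.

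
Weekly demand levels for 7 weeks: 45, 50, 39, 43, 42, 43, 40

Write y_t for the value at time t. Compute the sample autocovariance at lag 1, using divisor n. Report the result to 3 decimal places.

Mean ȳ = (45 + 50 + 39 + 43 + 42 + 43 + 40)/7 = 43.1429
Deviations: 1.8571, 6.8571, -4.1429, -0.1429, -1.1429, -0.1429, -3.1429
Σ_{t=1}^{6}(y_t−ȳ)(y_{t+1}−ȳ) = -14.3061
γ_1 = -14.3061 / 7 = -2.044

-2.044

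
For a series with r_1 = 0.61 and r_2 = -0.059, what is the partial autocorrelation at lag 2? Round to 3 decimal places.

φ_{22} = (r_2 − r_1²) / (1 − r_1²)
r_1² = (0.61)² = 0.3721
Numerator = -0.059 − 0.3721 = -0.4311; denominator = 1 − 0.3721 = 0.6279
φ_{22} = -0.4311 / 0.6279 = -0.687

-0.687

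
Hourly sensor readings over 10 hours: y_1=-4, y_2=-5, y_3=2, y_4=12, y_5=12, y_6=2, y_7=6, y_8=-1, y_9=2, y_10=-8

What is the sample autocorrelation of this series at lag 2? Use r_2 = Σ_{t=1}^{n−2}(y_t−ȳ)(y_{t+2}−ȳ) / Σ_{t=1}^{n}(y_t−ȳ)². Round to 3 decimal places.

Mean ȳ = (-4 − 5 + 2 + 12 + 12 + 2 + 6 − 1 + 2 − 8)/10 = 1.8000
Numerator Σ_{t=1}^{8}(y_t−ȳ)(y_{t+2}−ȳ) = 4.1200
Denominator Σ(y_t−ȳ)² = 409.6000
r_2 = 4.1200 / 409.6000 = 0.010

0.010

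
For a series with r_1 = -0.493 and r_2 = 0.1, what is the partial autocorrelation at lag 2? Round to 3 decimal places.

-0.189

φ_{22} = (r_2 − r_1²) / (1 − r_1²)
r_1² = (-0.493)² = 0.243049
Numerator = 0.1 − 0.2430 = -0.1430; denominator = 1 − 0.2430 = 0.7570
φ_{22} = -0.1430 / 0.7570 = -0.189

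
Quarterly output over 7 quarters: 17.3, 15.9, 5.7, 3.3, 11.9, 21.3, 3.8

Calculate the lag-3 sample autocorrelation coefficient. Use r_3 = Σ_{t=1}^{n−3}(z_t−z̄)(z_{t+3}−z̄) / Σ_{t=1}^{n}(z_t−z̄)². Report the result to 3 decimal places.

-0.133

Mean z̄ = (17.3 + 15.9 + 5.7 + 3.3 + 11.9 + 21.3 + 3.8)/7 = 11.3143
Deviations from mean: 5.9857, 4.5857, -5.6143, -8.0143, 0.5857, 9.9857, -7.5143
Σ(z_t−z̄)(z_{t+3}−z̄) = (-47.9712) + (2.6859) + (-56.0627) + (60.2216) = -41.1263
Denominator Σ(z_t−z̄)² = 309.1286
r_3 = -41.1263 / 309.1286 = -0.133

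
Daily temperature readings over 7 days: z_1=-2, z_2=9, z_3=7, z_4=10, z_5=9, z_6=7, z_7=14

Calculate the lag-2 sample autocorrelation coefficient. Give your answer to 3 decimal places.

Mean z̄ = (-2 + 9 + 7 + 10 + 9 + 7 + 14)/7 = 7.7143
Deviations from mean: -9.7143, 1.2857, -0.7143, 2.2857, 1.2857, -0.7143, 6.2857
Numerator Σ_{t=1}^{5}(z_t−z̄)(z_{t+2}−z̄) = 15.4082
Denominator Σ(z_t−z̄)² = 143.4286
r_2 = 15.4082 / 143.4286 = 0.107

0.107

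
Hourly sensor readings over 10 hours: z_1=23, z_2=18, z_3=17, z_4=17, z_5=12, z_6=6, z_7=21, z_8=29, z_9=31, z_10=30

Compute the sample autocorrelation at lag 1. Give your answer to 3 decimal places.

0.595

Mean z̄ = (23 + 18 + 17 + 17 + 12 + 6 + 21 + 29 + 31 + 30)/10 = 20.4000
Numerator Σ_{t=1}^{9}(z_t−z̄)(z_{t+1}−z̄) = 352.4400
Denominator Σ(z_t−z̄)² = 592.4000
r_1 = 352.4400 / 592.4000 = 0.595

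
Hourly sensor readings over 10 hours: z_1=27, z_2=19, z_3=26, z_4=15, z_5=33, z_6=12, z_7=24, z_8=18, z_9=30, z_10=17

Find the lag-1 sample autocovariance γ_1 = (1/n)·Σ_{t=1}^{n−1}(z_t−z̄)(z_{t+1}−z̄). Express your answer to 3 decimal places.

Mean z̄ = (27 + 19 + 26 + 15 + 33 + 12 + 24 + 18 + 30 + 17)/10 = 22.1000
Σ_{t=1}^{9}(z_t−z̄)(z_{t+1}−z̄) = -342.1100
γ_1 = -342.1100 / 10 = -34.211

-34.211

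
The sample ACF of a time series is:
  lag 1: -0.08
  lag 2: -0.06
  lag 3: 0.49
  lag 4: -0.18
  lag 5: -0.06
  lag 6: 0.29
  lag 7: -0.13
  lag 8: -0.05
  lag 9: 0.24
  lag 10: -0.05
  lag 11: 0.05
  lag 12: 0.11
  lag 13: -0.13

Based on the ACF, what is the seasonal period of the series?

3

The largest autocorrelation is r_3 = 0.49, with weaker echoes at lags 6 (0.29) and 9 (0.24); the remaining lags stay at or below 0.11.
The dominant spike at lag 3 indicates a seasonal period of 3.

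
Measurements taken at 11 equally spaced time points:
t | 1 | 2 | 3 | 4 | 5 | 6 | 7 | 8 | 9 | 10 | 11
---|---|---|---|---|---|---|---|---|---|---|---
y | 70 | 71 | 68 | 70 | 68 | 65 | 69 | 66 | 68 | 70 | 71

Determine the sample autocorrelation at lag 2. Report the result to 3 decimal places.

Mean ȳ = (70 + 71 + 68 + 70 + 68 + 65 + 69 + 66 + 68 + 70 + 71)/11 = 68.7273
Numerator Σ_{t=1}^{9}(y_t−ȳ)(y_{t+2}−ȳ) = 2.3967
Denominator Σ(y_t−ȳ)² = 38.1818
r_2 = 2.3967 / 38.1818 = 0.063

0.063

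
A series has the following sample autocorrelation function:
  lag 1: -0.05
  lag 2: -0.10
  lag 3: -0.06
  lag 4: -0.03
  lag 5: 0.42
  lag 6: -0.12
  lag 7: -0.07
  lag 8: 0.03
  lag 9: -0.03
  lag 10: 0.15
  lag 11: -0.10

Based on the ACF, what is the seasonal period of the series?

The largest autocorrelation is r_5 = 0.42, with a weaker echo at lag 10 (0.15); the remaining lags stay at or below 0.03.
The dominant spike at lag 5 indicates a seasonal period of 5.

5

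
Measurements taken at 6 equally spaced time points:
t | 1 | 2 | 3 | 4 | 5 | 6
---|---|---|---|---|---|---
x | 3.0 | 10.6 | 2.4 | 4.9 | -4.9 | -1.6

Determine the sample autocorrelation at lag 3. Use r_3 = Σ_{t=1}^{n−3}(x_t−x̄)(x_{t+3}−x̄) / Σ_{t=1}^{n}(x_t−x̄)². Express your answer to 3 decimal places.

Mean x̄ = (3.0 + 10.6 + 2.4 + 4.9 − 4.9 − 1.6)/6 = 2.4000
Deviations from mean: 0.6000, 8.2000, 0.0000, 2.5000, -7.3000, -4.0000
Σ(x_t−x̄)(x_{t+3}−x̄) = (1.5000) + (-59.8600) + (0.0000) = -58.3600
Denominator Σ(x_t−x̄)² = 143.1400
r_3 = -58.3600 / 143.1400 = -0.408

-0.408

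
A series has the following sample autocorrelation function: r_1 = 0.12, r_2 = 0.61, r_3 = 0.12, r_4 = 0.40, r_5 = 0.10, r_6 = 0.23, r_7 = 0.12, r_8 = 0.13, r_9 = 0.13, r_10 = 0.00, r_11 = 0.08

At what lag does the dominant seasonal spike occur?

2

The largest autocorrelation is r_2 = 0.61, with weaker echoes at lags 4 (0.40) and 6 (0.23); the remaining lags stay at or below 0.13.
The dominant spike at lag 2 indicates a seasonal period of 2.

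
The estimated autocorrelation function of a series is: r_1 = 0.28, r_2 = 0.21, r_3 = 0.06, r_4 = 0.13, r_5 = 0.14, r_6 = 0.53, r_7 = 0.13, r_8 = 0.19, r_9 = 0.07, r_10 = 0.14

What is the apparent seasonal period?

The largest autocorrelation is r_6 = 0.53; the remaining lags stay at or below 0.28. The elevated value at lag 1 (0.28), dropping to 0.21 at lag 2, reflects decaying short-term dependence rather than seasonality.
The dominant spike at lag 6 indicates a seasonal period of 6.

6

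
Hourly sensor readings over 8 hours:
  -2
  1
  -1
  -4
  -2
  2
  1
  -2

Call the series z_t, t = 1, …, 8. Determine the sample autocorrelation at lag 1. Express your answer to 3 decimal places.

Mean z̄ = (-2 + 1 − 1 − 4 − 2 + 2 + 1 − 2)/8 = -0.8750
Deviations from mean: -1.1250, 1.8750, -0.1250, -3.1250, -1.1250, 2.8750, 1.8750, -1.1250
Σ(z_t−z̄)(z_{t+1}−z̄) = (-2.1094) + (-0.2344) + (0.3906) + (3.5156) + (-3.2344) + (5.3906) + (-2.1094) = 1.6094
Denominator Σ(z_t−z̄)² = 28.8750
r_1 = 1.6094 / 28.8750 = 0.056

0.056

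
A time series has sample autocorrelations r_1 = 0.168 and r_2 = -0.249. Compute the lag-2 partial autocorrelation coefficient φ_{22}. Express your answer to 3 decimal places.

φ_{22} = (r_2 − r_1²) / (1 − r_1²)
r_1² = (0.168)² = 0.028224
Numerator = -0.249 − 0.0282 = -0.2772; denominator = 1 − 0.0282 = 0.9718
φ_{22} = -0.2772 / 0.9718 = -0.285

-0.285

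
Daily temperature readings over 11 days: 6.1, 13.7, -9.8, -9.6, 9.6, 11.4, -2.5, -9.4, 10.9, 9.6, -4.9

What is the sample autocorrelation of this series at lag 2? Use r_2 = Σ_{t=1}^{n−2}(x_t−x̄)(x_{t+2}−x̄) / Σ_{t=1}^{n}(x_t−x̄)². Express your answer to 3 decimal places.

-0.781

Mean x̄ = (6.1 + 13.7 − 9.8 − 9.6 + 9.6 + 11.4 − 2.5 − 9.4 + 10.9 + 9.6 − 4.9)/11 = 2.2818
Numerator Σ_{t=1}^{9}(x_t−x̄)(x_{t+2}−x̄) = -708.6625
Denominator Σ(x_t−x̄)² = 907.5364
r_2 = -708.6625 / 907.5364 = -0.781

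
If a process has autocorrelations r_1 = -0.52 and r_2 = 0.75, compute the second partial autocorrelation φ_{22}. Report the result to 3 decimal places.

0.657

φ_{22} = (r_2 − r_1²) / (1 − r_1²)
r_1² = (-0.52)² = 0.2704
Numerator = 0.75 − 0.2704 = 0.4796; denominator = 1 − 0.2704 = 0.7296
φ_{22} = 0.4796 / 0.7296 = 0.657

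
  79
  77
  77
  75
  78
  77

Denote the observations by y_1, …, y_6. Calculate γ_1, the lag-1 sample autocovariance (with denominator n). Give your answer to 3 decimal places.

Mean ȳ = (79 + 77 + 77 + 75 + 78 + 77)/6 = 77.1667
Deviations: 1.8333, -0.1667, -0.1667, -2.1667, 0.8333, -0.1667
Σ_{t=1}^{5}(y_t−ȳ)(y_{t+1}−ȳ) = -1.8611
γ_1 = -1.8611 / 6 = -0.310

-0.310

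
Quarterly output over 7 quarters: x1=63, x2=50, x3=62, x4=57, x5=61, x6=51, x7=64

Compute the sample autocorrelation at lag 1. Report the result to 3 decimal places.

-0.700

Mean x̄ = (63 + 50 + 62 + 57 + 61 + 51 + 64)/7 = 58.2857
Deviations from mean: 4.7143, -8.2857, 3.7143, -1.2857, 2.7143, -7.2857, 5.7143
Σ(x_t−x̄)(x_{t+1}−x̄) = (-39.0612) + (-30.7755) + (-4.7755) + (-3.4898) + (-19.7755) + (-41.6327) = -139.5102
Denominator Σ(x_t−x̄)² = 199.4286
r_1 = -139.5102 / 199.4286 = -0.700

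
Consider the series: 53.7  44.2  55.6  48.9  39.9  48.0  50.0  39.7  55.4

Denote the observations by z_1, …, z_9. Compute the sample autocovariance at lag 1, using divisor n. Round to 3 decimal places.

Mean z̄ = (53.7 + 44.2 + 55.6 + 48.9 + 39.9 + 48.0 + 50.0 + 39.7 + 55.4)/9 = 48.3778
Σ_{t=1}^{8}(z_t−z̄)(z_{t+1}−z̄) = -125.4883
γ_1 = -125.4883 / 9 = -13.943

-13.943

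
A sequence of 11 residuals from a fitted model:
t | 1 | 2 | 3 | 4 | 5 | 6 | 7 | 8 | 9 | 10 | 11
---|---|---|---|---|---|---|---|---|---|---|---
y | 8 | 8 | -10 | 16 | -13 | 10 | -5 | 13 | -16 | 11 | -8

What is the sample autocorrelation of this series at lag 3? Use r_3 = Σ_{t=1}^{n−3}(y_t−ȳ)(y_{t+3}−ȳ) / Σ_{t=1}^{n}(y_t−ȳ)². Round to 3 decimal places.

-0.493

Mean ȳ = (8 + 8 − 10 + 16 − 13 + 10 − 5 + 13 − 16 + 11 − 8)/11 = 1.2727
Numerator Σ_{t=1}^{8}(y_t−ȳ)(y_{t+3}−ȳ) = -675.5868
Denominator Σ(y_t−ȳ)² = 1370.1818
r_3 = -675.5868 / 1370.1818 = -0.493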